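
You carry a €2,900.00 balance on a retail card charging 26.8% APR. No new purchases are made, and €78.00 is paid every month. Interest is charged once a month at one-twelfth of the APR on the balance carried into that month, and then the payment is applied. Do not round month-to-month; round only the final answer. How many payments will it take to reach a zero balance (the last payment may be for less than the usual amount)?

Monthly rate r = 26.8%/12 = 2.23333% = 0.0223333.
Recurrence: B ← B·(1+r) − €78.00.
Month 1: interest €64.77; balance after payment €2,886.77.
Month 2: interest €64.47; balance after payment €2,873.24.
Closed form: n = −ln(1 − rB₀/P)/ln(1+r) = −ln(0.16966)/ln(1.02233) ≈ 80.315, so the balance reaches zero during payment 81.

81 payments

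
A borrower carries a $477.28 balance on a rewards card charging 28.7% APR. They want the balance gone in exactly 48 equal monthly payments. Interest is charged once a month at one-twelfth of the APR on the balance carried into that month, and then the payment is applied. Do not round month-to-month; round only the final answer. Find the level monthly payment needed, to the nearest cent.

$16.83

Monthly rate r = 28.7%/12 = 2.39167% = 0.0239167.
Level-payment amortization: P = B₀·r / (1 − (1+r)^(−n)) = 477.28·0.0239167 / (1 − 1.02392^(−48)).
Denominator 1 − (1+r)^(−48) = 0.678412905.
P = 11.4149 / 0.678412905 ≈ 16.83.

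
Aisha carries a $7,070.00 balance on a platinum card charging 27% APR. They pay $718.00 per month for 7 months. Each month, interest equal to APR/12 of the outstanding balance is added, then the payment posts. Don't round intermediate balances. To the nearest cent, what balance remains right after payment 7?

$2,883.30

Monthly rate r = 27%/12 = 2.25% = 0.0225.
Each month: B ← B·(1+r) − $718.00.
Month 1: interest $159.07; balance after payment $6,511.07.
Month 2: interest $146.50; balance after payment $5,939.57.
Month 3: interest $133.64; balance after payment $5,355.21.
Month 4: interest $120.49; balance after payment $4,757.71.
Month 5: interest $107.05; balance after payment $4,146.76.
Month 6: interest $93.30; balance after payment $3,522.06.
Month 7: interest $79.25; balance after payment $2,883.30.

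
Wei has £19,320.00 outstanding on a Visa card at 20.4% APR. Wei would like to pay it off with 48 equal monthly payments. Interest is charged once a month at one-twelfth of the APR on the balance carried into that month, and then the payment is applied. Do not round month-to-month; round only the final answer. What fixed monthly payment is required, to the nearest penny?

£592.04

Monthly rate r = 20.4%/12 = 1.7% = 0.017.
Level-payment amortization: P = B₀·r / (1 − (1+r)^(−n)) = 19320.00·0.017 / (1 − 1.017^(−48)).
Denominator 1 − (1+r)^(−48) = 0.554759912.
P = 328.44 / 0.554759912 ≈ 592.04.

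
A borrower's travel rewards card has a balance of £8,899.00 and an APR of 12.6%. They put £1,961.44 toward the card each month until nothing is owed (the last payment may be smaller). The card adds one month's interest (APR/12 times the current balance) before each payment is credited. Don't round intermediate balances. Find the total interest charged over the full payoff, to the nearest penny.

Monthly rate r = 12.6%/12 = 1.05% = 0.0105.
Payoff takes n = ⌈−ln(1 − rB₀/P)/ln(1+r)⌉ = ⌈4.673⌉ = 5 payments; the last is £1,322.23.
Total paid = 4·£1,961.44 + £1,322.23 = £9,167.99.
Total interest = total paid − principal = £9,167.99 − £8,899.00 = £268.99.

£268.99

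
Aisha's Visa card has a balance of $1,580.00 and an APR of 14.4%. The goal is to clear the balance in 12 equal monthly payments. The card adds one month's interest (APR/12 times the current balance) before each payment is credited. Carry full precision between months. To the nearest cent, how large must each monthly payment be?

Monthly rate r = 14.4%/12 = 1.2% = 0.012.
Level-payment amortization: P = B₀·r / (1 − (1+r)^(−n)) = 1580.00·0.012 / (1 − 1.012^(−12)).
Denominator 1 − (1+r)^(−12) = 0.133369738.
P = 18.96 / 0.133369738 ≈ 142.16.

$142.16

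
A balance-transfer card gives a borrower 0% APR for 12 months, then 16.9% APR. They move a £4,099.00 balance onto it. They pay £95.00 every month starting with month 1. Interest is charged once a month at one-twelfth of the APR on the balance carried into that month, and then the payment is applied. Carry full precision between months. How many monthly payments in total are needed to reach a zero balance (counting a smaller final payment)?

54 payments

Promo months 1–12 at r₀ = 0%/12 = 0; months 13+ at r₁ = 16.9%/12 = 0.0140833.
After month 12 (no interest yet): B = £4,099.00 − 12·£95.00 = £2,959.00.
Then at r₁ with £95.00/mo: n₂ = −ln(1 − r₁·B/P)/ln(1+r₁) ≈ 41.29 → 42 more payments.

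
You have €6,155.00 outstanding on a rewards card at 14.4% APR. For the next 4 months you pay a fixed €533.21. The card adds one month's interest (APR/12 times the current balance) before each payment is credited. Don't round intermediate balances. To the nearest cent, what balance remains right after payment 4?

€4,284.26

Monthly rate r = 14.4%/12 = 1.2% = 0.012.
Each month: B ← B·(1+r) − €533.21.
Month 1: interest €73.86; balance after payment €5,695.65.
Month 2: interest €68.35; balance after payment €5,230.79.
Month 3: interest €62.77; balance after payment €4,760.35.
Month 4: interest €57.12; balance after payment €4,284.26.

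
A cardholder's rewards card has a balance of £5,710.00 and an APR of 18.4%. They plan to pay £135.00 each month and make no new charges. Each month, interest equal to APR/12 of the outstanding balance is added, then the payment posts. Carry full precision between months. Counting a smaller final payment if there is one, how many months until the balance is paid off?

69 months

Monthly rate r = 18.4%/12 = 1.53333% = 0.0153333.
Recurrence: B ← B·(1+r) − £135.00.
Month 1: interest £87.55; balance after payment £5,662.55.
Month 2: interest £86.83; balance after payment £5,614.38.
Closed form: n = −ln(1 − rB₀/P)/ln(1+r) = −ln(0.35146)/ln(1.01533) ≈ 68.717, so the balance reaches zero during payment 69.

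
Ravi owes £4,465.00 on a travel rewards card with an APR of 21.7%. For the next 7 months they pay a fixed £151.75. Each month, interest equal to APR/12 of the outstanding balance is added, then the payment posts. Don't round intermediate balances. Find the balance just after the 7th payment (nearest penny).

Monthly rate r = 21.7%/12 = 1.80833% = 0.0180833.
Each month: B ← B·(1+r) − £151.75.
Month 1: interest £80.74; balance after payment £4,393.99.
Month 2: interest £79.46; balance after payment £4,321.70.
Month 3: interest £78.15; balance after payment £4,248.10.
Month 4: interest £76.82; balance after payment £4,173.17.
Month 5: interest £75.46; balance after payment £4,096.89.
Month 6: interest £74.09; balance after payment £4,019.22.
Month 7: interest £72.68; balance after payment £3,940.15.

£3,940.15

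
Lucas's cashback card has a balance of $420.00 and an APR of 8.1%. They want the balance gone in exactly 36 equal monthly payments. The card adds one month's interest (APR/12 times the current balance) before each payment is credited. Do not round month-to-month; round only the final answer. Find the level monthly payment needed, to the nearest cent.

$13.18

Monthly rate r = 8.1%/12 = 0.675% = 0.00675.
Level-payment amortization: P = B₀·r / (1 − (1+r)^(−n)) = 420.00·0.00675 / (1 − 1.00675^(−36)).
Denominator 1 − (1+r)^(−36) = 0.215087904.
P = 2.835 / 0.215087904 ≈ 13.18.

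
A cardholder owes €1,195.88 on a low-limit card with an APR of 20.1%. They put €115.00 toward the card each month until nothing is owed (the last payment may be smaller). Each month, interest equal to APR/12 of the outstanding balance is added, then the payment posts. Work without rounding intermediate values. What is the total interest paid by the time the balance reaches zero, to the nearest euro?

€129

Monthly rate r = 20.1%/12 = 1.675% = 0.01675.
Payoff takes n = ⌈−ln(1 − rB₀/P)/ln(1+r)⌉ = ⌈11.521⌉ = 12 payments; the last is €60.17.
Total paid = 11·€115.00 + €60.17 = €1,325.17.
Total interest = total paid − principal = €1,325.17 − €1,195.88 = €129.29.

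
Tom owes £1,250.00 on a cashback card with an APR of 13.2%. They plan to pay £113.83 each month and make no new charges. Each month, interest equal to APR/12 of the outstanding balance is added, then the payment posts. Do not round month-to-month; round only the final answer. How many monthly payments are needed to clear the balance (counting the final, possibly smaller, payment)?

12 months

Monthly rate r = 13.2%/12 = 1.1% = 0.011.
Recurrence: B ← B·(1+r) − £113.83.
Month 1: interest £13.75; balance after payment £1,149.92.
Month 2: interest £12.65; balance after payment £1,048.74.
Closed form: n = −ln(1 − rB₀/P)/ln(1+r) = −ln(0.87921)/ln(1.011) ≈ 11.768, so the balance reaches zero during payment 12.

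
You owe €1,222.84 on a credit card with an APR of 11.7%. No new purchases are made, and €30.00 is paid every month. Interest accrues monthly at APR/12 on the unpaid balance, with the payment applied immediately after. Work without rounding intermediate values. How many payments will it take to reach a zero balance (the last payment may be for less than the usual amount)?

Monthly rate r = 11.7%/12 = 0.975% = 0.00975.
Recurrence: B ← B·(1+r) − €30.00.
Month 1: interest €11.92; balance after payment €1,204.76.
Month 2: interest €11.75; balance after payment €1,186.51.
Closed form: n = −ln(1 − rB₀/P)/ln(1+r) = −ln(0.60258)/ln(1.00975) ≈ 52.206, so the balance reaches zero during payment 53.

53 months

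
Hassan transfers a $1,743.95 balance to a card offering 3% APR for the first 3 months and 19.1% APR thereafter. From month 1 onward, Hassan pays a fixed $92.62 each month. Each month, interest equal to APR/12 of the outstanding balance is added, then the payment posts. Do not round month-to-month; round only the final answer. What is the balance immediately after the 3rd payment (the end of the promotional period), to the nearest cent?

$1,478.51

Promo months 1–3 at r₀ = 3%/12 = 0.0025; months 4+ at r₁ = 19.1%/12 = 0.0159167.
After month 3: iterate B ← B·(1+r₀) − $92.62 for 3 months → $1,478.51.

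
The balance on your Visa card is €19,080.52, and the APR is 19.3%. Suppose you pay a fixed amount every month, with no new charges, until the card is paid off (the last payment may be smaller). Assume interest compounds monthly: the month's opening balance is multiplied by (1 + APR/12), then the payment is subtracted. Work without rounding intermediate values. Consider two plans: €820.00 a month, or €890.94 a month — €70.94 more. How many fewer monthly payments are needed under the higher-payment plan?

3 fewer payments

Monthly rate r = 19.3%/12 = 1.60833% = 0.0160833.
At €820.00/mo: n = ⌈−ln(1 − rB₀/P)/ln(1+r)⌉ = 30 payments (last €314.31); total interest = total paid − €19,080.52 = €5,013.79.
At €890.94/mo: 27 payments (last €416.71); total interest €4,500.63.
Payments saved = 30 − 27 = 3.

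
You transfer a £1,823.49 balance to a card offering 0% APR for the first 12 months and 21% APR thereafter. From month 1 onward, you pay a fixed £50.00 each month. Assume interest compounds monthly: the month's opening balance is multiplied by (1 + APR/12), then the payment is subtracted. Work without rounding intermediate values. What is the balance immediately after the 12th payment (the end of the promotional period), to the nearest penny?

Promo months 1–12 at r₀ = 0%/12 = 0; months 13+ at r₁ = 21%/12 = 0.0175.
After month 12 (no interest yet): B = £1,823.49 − 12·£50.00 = £1,223.49.

£1,223.49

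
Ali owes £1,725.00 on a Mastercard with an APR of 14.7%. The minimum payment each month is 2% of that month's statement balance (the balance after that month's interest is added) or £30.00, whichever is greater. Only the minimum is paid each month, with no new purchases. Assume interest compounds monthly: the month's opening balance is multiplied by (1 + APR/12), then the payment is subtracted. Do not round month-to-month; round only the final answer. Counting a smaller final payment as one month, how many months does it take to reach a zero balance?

96 months

Monthly rate r = 14.7%/12 = 1.225% = 0.01225.
While 2% of the post-interest balance exceeds £30.00, each month B ← (B·(1+r))·(1 − 0.02), i.e. B shrinks by the factor (1+r)·0.98 = 0.99201.
This holds for months 1–19. Entering month 20 the balance is £1,480.99; 2% of the post-interest balance is now below £30.00, so the flat £30.00 minimum applies from here.
From month 20 a fixed £30.00 at rate r clears £1,480.99 in 77 more payments. Total: 19 + 77 = 96 months.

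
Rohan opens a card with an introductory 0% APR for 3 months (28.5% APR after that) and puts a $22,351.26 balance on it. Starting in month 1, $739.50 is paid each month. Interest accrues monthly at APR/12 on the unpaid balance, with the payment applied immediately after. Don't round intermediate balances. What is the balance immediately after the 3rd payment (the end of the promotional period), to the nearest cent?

Promo months 1–3 at r₀ = 0%/12 = 0; months 4+ at r₁ = 28.5%/12 = 0.02375.
After month 3 (no interest yet): B = $22,351.26 − 3·$739.50 = $20,132.76.

$20,132.76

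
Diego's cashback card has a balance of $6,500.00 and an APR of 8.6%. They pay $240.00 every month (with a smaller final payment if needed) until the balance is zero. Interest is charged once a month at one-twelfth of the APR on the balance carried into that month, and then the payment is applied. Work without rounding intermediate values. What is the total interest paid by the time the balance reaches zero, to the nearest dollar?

$753

Monthly rate r = 8.6%/12 = 0.716667% = 0.00716667.
Payoff takes n = ⌈−ln(1 − rB₀/P)/ln(1+r)⌉ = ⌈30.218⌉ = 31 payments; the last is $52.54.
Total paid = 30·$240.00 + $52.54 = $7,252.54.
Total interest = total paid − principal = $7,252.54 − $6,500.00 = $752.54.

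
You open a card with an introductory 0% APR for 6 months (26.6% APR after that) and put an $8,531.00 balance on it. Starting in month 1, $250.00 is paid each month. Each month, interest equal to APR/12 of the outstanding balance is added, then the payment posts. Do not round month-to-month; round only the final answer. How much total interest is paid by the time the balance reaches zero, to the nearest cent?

$4,105.74

Promo months 1–6 at r₀ = 0%/12 = 0; months 7+ at r₁ = 26.6%/12 = 0.0221667.
After month 6 (no interest yet): B = $8,531.00 − 6·$250.00 = $7,031.00.
Then at r₁ with $250.00/mo: n₂ = −ln(1 − r₁·B/P)/ln(1+r₁) ≈ 44.54 → 45 more payments.
Total paid = 50·$250.00 + $136.74 = $12,636.74; interest = $12,636.74 − $8,531.00 = $4,105.74.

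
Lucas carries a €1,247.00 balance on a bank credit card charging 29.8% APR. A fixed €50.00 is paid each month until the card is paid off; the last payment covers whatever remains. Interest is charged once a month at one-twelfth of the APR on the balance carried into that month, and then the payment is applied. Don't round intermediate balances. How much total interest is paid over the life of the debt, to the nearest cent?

€721.87

Monthly rate r = 29.8%/12 = 2.48333% = 0.0248333.
Payoff takes n = ⌈−ln(1 − rB₀/P)/ln(1+r)⌉ = ⌈39.375⌉ = 40 payments; the last is €18.87.
Total paid = 39·€50.00 + €18.87 = €1,968.87.
Total interest = total paid − principal = €1,968.87 − €1,247.00 = €721.87.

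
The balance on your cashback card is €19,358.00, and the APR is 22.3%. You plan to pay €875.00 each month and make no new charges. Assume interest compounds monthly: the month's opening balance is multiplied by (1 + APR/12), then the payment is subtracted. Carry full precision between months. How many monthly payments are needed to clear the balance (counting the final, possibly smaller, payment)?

Monthly rate r = 22.3%/12 = 1.85833% = 0.0185833.
Recurrence: B ← B·(1+r) − €875.00.
Month 1: interest €359.74; balance after payment €18,842.74.
Month 2: interest €350.16; balance after payment €18,317.90.
Closed form: n = −ln(1 − rB₀/P)/ln(1+r) = −ln(0.58887)/ln(1.01858) ≈ 28.760, so the balance reaches zero during payment 29.

29 months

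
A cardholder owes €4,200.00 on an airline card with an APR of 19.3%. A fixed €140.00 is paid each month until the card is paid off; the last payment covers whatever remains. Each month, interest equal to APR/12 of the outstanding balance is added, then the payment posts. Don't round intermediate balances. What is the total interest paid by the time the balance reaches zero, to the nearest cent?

€1,580.38

Monthly rate r = 19.3%/12 = 1.60833% = 0.0160833.
Payoff takes n = ⌈−ln(1 − rB₀/P)/ln(1+r)⌉ = ⌈41.287⌉ = 42 payments; the last is €40.38.
Total paid = 41·€140.00 + €40.38 = €5,780.38.
Total interest = total paid − principal = €5,780.38 − €4,200.00 = €1,580.38.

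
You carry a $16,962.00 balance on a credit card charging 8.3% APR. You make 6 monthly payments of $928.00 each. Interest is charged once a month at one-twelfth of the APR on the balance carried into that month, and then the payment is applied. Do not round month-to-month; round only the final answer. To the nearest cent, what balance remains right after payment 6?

Monthly rate r = 8.3%/12 = 0.691667% = 0.00691667.
Each month: B ← B·(1+r) − $928.00.
Month 1: interest $117.32; balance after payment $16,151.32.
Month 2: interest $111.71; balance after payment $15,335.03.
Month 3: interest $106.07; balance after payment $14,513.10.
Month 4: interest $100.38; balance after payment $13,685.48.
Month 5: interest $94.66; balance after payment $12,852.14.
Month 6: interest $88.89; balance after payment $12,013.04.

$12,013.04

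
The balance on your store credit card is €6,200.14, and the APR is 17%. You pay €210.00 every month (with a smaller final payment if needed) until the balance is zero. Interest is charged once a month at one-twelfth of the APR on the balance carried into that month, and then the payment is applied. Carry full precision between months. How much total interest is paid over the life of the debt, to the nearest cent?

€1,887.44

Monthly rate r = 17%/12 = 1.41667% = 0.0141667.
Payoff takes n = ⌈−ln(1 − rB₀/P)/ln(1+r)⌉ = ⌈38.511⌉ = 39 payments; the last is €107.58.
Total paid = 38·€210.00 + €107.58 = €8,087.58.
Total interest = total paid − principal = €8,087.58 − €6,200.14 = €1,887.44.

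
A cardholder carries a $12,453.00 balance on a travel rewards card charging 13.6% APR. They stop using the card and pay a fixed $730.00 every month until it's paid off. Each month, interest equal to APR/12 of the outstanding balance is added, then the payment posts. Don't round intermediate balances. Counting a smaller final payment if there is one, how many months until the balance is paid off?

Monthly rate r = 13.6%/12 = 1.13333% = 0.0113333.
Recurrence: B ← B·(1+r) − $730.00.
Month 1: interest $141.13; balance after payment $11,864.13.
Month 2: interest $134.46; balance after payment $11,268.59.
Closed form: n = −ln(1 − rB₀/P)/ln(1+r) = −ln(0.80667)/ln(1.01133) ≈ 19.064, so the balance reaches zero during payment 20.

20 months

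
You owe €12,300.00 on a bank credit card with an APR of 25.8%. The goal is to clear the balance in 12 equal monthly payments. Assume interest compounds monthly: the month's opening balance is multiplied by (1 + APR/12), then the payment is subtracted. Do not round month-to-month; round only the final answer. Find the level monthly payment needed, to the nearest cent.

€1,173.82

Monthly rate r = 25.8%/12 = 2.15% = 0.0215.
Level-payment amortization: P = B₀·r / (1 − (1+r)^(−n)) = 12300.00·0.0215 / (1 − 1.0215^(−12)).
Denominator 1 − (1+r)^(−12) = 0.225289311.
P = 264.45 / 0.225289311 ≈ 1173.82.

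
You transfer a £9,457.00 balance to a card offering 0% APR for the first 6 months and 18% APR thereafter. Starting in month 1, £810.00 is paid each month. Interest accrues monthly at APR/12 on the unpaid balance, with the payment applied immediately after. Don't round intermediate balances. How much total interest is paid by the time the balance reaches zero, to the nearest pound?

£244

Promo months 1–6 at r₀ = 0%/12 = 0; months 7+ at r₁ = 18%/12 = 0.015.
After month 6 (no interest yet): B = £9,457.00 − 6·£810.00 = £4,597.00.
Then at r₁ with £810.00/mo: n₂ = −ln(1 − r₁·B/P)/ln(1+r₁) ≈ 5.98 → 6 more payments.
Total paid = 11·£810.00 + £790.62 = £9,700.62; interest = £9,700.62 − £9,457.00 = £243.62.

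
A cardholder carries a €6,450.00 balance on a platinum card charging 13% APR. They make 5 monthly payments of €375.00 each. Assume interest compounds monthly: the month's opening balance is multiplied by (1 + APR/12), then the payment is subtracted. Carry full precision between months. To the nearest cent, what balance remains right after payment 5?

€4,890.96

Monthly rate r = 13%/12 = 1.08333% = 0.0108333.
Each month: B ← B·(1+r) − €375.00.
Month 1: interest €69.88; balance after payment €6,144.88.
Month 2: interest €66.57; balance after payment €5,836.44.
Month 3: interest €63.23; balance after payment €5,524.67.
Month 4: interest €59.85; balance after payment €5,209.52.
Month 5: interest €56.44; balance after payment €4,890.96.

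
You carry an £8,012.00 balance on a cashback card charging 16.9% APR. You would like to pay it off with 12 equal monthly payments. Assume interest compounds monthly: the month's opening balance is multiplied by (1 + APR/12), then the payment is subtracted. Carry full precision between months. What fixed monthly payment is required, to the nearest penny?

£730.35

Monthly rate r = 16.9%/12 = 1.40833% = 0.0140833.
Level-payment amortization: P = B₀·r / (1 − (1+r)^(−n)) = 8012.00·0.0140833 / (1 − 1.01408^(−12)).
Denominator 1 − (1+r)^(−12) = 0.154494846.
P = 112.836 / 0.154494846 ≈ 730.35.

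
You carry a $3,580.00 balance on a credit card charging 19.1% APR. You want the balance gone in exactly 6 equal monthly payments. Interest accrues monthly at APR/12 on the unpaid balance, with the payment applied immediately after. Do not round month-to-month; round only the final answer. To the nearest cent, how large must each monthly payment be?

Monthly rate r = 19.1%/12 = 1.59167% = 0.0159167.
Level-payment amortization: P = B₀·r / (1 − (1+r)^(−n)) = 3580.00·0.0159167 / (1 − 1.01592^(−6)).
Denominator 1 − (1+r)^(−6) = 0.0903978281.
P = 56.9817 / 0.0903978281 ≈ 630.34.

$630.34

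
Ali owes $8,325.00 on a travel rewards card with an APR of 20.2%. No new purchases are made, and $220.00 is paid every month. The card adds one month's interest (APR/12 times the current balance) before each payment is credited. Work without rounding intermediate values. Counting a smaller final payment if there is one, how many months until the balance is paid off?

Monthly rate r = 20.2%/12 = 1.68333% = 0.0168333.
Recurrence: B ← B·(1+r) − $220.00.
Month 1: interest $140.14; balance after payment $8,245.14.
Month 2: interest $138.79; balance after payment $8,163.93.
Closed form: n = −ln(1 − rB₀/P)/ln(1+r) = −ln(0.36301)/ln(1.01683) ≈ 60.703, so the balance reaches zero during payment 61.

61 months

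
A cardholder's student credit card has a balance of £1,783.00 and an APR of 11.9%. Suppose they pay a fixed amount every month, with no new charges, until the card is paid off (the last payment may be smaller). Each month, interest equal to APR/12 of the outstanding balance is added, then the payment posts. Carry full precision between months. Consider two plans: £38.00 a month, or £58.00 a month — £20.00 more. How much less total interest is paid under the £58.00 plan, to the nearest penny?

Monthly rate r = 11.9%/12 = 0.991667% = 0.00991667.
At £38.00/mo: n = ⌈−ln(1 − rB₀/P)/ln(1+r)⌉ = 64 payments (last £16.90); total interest = total paid − £1,783.00 = £627.90.
At £58.00/mo: 37 payments (last £49.34); total interest £354.34.
Interest saved = £627.90 − £354.34 = £273.56.

£273.56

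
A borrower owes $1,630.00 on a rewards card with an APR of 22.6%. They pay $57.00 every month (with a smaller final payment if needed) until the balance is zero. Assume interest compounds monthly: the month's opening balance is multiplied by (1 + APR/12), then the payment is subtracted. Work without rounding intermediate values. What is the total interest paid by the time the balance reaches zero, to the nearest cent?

Monthly rate r = 22.6%/12 = 1.88333% = 0.0188333.
Payoff takes n = ⌈−ln(1 − rB₀/P)/ln(1+r)⌉ = ⌈41.452⌉ = 42 payments; the last is $25.90.
Total paid = 41·$57.00 + $25.90 = $2,362.90.
Total interest = total paid − principal = $2,362.90 − $1,630.00 = $732.90.

$732.90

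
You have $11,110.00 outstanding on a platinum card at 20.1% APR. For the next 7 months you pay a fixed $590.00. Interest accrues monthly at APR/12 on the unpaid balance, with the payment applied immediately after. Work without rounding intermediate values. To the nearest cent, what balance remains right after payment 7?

$8,136.54

Monthly rate r = 20.1%/12 = 1.675% = 0.01675.
Each month: B ← B·(1+r) − $590.00.
Month 1: interest $186.09; balance after payment $10,706.09.
Month 2: interest $179.33; balance after payment $10,295.42.
Month 3: interest $172.45; balance after payment $9,877.87.
Month 4: interest $165.45; balance after payment $9,453.32.
Month 5: interest $158.34; balance after payment $9,021.67.
Month 6: interest $151.11; balance after payment $8,582.78.
Month 7: interest $143.76; balance after payment $8,136.54.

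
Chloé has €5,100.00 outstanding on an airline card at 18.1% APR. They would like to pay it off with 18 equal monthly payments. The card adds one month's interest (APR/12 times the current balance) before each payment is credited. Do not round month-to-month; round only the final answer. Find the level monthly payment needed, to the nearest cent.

€325.65

Monthly rate r = 18.1%/12 = 1.50833% = 0.0150833.
Level-payment amortization: P = B₀·r / (1 − (1+r)^(−n)) = 5100.00·0.0150833 / (1 − 1.01508^(−18)).
Denominator 1 − (1+r)^(−18) = 0.236217943.
P = 76.925 / 0.236217943 ≈ 325.65.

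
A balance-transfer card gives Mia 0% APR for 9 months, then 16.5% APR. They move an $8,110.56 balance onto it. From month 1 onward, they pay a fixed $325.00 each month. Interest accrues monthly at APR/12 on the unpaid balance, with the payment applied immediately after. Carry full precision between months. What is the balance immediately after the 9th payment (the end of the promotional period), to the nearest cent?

$5,185.56

Promo months 1–9 at r₀ = 0%/12 = 0; months 10+ at r₁ = 16.5%/12 = 0.01375.
After month 9 (no interest yet): B = $8,110.56 − 9·$325.00 = $5,185.56.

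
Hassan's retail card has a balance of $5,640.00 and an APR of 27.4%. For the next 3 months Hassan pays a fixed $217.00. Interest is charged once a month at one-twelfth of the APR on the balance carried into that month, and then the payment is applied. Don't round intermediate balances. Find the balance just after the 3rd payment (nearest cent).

Monthly rate r = 27.4%/12 = 2.28333% = 0.0228333.
Each month: B ← B·(1+r) − $217.00.
Month 1: interest $128.78; balance after payment $5,551.78.
Month 2: interest $126.77; balance after payment $5,461.55.
Month 3: interest $124.71; balance after payment $5,369.25.

$5,369.25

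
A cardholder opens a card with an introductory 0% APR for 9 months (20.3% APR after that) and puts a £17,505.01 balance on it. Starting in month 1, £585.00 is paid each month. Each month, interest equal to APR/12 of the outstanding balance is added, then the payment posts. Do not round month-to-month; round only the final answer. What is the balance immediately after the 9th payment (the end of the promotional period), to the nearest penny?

£12,240.01

Promo months 1–9 at r₀ = 0%/12 = 0; months 10+ at r₁ = 20.3%/12 = 0.0169167.
After month 9 (no interest yet): B = £17,505.01 − 9·£585.00 = £12,240.01.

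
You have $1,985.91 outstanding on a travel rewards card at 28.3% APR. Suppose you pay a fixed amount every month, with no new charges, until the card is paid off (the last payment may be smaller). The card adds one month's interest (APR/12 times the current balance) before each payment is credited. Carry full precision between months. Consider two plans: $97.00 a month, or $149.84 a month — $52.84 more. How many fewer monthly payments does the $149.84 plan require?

12 fewer payments

Monthly rate r = 28.3%/12 = 2.35833% = 0.0235833.
At $97.00/mo: n = ⌈−ln(1 − rB₀/P)/ln(1+r)⌉ = 29 payments (last $28.17); total interest = total paid − $1,985.91 = $758.26.
At $149.84/mo: 17 payments (last $11.90); total interest $423.43.
Payments saved = 29 − 17 = 12.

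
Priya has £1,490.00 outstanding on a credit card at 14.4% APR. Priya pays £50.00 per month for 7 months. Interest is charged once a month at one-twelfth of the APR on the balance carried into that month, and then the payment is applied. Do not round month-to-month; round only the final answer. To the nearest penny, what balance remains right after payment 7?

Monthly rate r = 14.4%/12 = 1.2% = 0.012.
Each month: B ← B·(1+r) − £50.00.
Month 1: interest £17.88; balance after payment £1,457.88.
Month 2: interest £17.49; balance after payment £1,425.37.
Month 3: interest £17.10; balance after payment £1,392.48.
Month 4: interest £16.71; balance after payment £1,359.19.
Month 5: interest £16.31; balance after payment £1,325.50.
Month 6: interest £15.91; balance after payment £1,291.41.
Month 7: interest £15.50; balance after payment £1,256.90.

£1,256.90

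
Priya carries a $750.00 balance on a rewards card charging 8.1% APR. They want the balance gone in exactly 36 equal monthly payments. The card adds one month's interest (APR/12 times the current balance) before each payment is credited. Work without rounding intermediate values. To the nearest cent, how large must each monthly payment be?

Monthly rate r = 8.1%/12 = 0.675% = 0.00675.
Level-payment amortization: P = B₀·r / (1 − (1+r)^(−n)) = 750.00·0.00675 / (1 − 1.00675^(−36)).
Denominator 1 − (1+r)^(−36) = 0.215087904.
P = 5.0625 / 0.215087904 ≈ 23.54.

$23.54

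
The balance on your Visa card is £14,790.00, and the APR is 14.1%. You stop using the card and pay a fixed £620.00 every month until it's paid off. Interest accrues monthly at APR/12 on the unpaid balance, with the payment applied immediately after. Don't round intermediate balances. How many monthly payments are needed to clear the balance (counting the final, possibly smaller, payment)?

Monthly rate r = 14.1%/12 = 1.175% = 0.01175.
Recurrence: B ← B·(1+r) − £620.00.
Month 1: interest £173.78; balance after payment £14,343.78.
Month 2: interest £168.54; balance after payment £13,892.32.
Closed form: n = −ln(1 − rB₀/P)/ln(1+r) = −ln(0.71971)/ln(1.01175) ≈ 28.157, so the balance reaches zero during payment 29.

29 payments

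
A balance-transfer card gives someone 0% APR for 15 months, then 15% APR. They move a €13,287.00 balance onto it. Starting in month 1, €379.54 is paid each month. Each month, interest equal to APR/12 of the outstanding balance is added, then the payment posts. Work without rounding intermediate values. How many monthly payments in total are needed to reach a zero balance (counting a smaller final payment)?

39 months

Promo months 1–15 at r₀ = 0%/12 = 0; months 16+ at r₁ = 15%/12 = 0.0125.
After month 15 (no interest yet): B = €13,287.00 − 15·€379.54 = €7,593.90.
Then at r₁ with €379.54/mo: n₂ = −ln(1 − r₁·B/P)/ln(1+r₁) ≈ 23.17 → 24 more payments.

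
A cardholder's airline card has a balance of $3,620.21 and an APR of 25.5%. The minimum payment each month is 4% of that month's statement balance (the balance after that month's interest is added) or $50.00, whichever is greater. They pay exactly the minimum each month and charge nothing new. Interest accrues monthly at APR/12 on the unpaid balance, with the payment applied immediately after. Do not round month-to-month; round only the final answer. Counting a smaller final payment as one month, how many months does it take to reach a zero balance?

90 months

Monthly rate r = 25.5%/12 = 2.125% = 0.02125.
While 4% of the post-interest balance exceeds $50.00, each month B ← (B·(1+r))·(1 − 0.04), i.e. B shrinks by the factor (1+r)·0.96 = 0.9804.
This holds for months 1–55. Entering month 56 the balance is $1,218.75; 4% of the post-interest balance is now below $50.00, so the flat $50.00 minimum applies from here.
From month 56 a fixed $50.00 at rate r clears $1,218.75 in 35 more payments. Total: 55 + 35 = 90 months.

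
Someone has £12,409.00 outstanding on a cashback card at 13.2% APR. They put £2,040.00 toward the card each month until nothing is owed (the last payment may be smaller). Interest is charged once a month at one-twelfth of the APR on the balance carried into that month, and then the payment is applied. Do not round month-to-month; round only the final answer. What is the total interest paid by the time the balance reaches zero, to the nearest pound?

Monthly rate r = 13.2%/12 = 1.1% = 0.011.
Payoff takes n = ⌈−ln(1 − rB₀/P)/ln(1+r)⌉ = ⌈6.330⌉ = 7 payments; the last is £676.63.
Total paid = 6·£2,040.00 + £676.63 = £12,916.63.
Total interest = total paid − principal = £12,916.63 − £12,409.00 = £507.63.

£508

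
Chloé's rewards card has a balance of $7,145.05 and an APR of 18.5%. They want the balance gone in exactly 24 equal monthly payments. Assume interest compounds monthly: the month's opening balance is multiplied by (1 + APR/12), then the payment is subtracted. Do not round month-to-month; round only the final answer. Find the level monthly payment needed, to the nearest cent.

Monthly rate r = 18.5%/12 = 1.54167% = 0.0154167.
Level-payment amortization: P = B₀·r / (1 − (1+r)^(−n)) = 7145.05·0.0154167 / (1 − 1.01542^(−24)).
Denominator 1 − (1+r)^(−24) = 0.307312899.
P = 110.153 / 0.307312899 ≈ 358.44.

$358.44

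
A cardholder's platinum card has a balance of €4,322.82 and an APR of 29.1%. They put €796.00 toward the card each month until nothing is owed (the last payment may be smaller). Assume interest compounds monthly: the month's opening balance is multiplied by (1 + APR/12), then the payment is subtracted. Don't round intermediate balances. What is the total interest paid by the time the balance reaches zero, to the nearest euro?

Monthly rate r = 29.1%/12 = 2.425% = 0.02425.
Payoff takes n = ⌈−ln(1 − rB₀/P)/ln(1+r)⌉ = ⌈5.893⌉ = 6 payments; the last is €712.10.
Total paid = 5·€796.00 + €712.10 = €4,692.10.
Total interest = total paid − principal = €4,692.10 − €4,322.82 = €369.28.

€369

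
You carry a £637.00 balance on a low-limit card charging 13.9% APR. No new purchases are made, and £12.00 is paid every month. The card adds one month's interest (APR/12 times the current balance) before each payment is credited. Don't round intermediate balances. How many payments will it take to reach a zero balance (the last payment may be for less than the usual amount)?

83 months

Monthly rate r = 13.9%/12 = 1.15833% = 0.0115833.
Recurrence: B ← B·(1+r) − £12.00.
Month 1: interest £7.38; balance after payment £632.38.
Month 2: interest £7.33; balance after payment £627.70.
Closed form: n = −ln(1 − rB₀/P)/ln(1+r) = −ln(0.38512)/ln(1.01158) ≈ 82.854, so the balance reaches zero during payment 83.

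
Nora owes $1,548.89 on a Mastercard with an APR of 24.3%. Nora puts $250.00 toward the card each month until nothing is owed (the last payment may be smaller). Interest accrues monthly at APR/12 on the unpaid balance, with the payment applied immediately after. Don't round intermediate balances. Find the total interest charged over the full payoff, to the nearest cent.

$123.38

Monthly rate r = 24.3%/12 = 2.025% = 0.02025.
Payoff takes n = ⌈−ln(1 − rB₀/P)/ln(1+r)⌉ = ⌈6.687⌉ = 7 payments; the last is $172.27.
Total paid = 6·$250.00 + $172.27 = $1,672.27.
Total interest = total paid − principal = $1,672.27 − $1,548.89 = $123.38.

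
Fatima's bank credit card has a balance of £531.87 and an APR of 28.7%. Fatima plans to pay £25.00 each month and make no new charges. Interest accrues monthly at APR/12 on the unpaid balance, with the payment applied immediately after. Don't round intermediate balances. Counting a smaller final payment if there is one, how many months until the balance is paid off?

31 months

Monthly rate r = 28.7%/12 = 2.39167% = 0.0239167.
Recurrence: B ← B·(1+r) − £25.00.
Month 1: interest £12.72; balance after payment £519.59.
Month 2: interest £12.43; balance after payment £507.02.
Closed form: n = −ln(1 − rB₀/P)/ln(1+r) = −ln(0.49118)/ln(1.02392) ≈ 30.080, so the balance reaches zero during payment 31.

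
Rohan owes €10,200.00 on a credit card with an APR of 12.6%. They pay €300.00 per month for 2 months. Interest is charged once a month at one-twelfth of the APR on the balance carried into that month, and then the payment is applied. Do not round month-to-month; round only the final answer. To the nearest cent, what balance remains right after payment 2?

€9,812.17

Monthly rate r = 12.6%/12 = 1.05% = 0.0105.
Each month: B ← B·(1+r) − €300.00.
Month 1: interest €107.10; balance after payment €10,007.10.
Month 2: interest €105.07; balance after payment €9,812.17.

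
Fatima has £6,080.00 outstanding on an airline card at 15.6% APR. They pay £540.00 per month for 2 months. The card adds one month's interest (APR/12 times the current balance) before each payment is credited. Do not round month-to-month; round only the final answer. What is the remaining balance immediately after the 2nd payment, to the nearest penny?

£5,152.09

Monthly rate r = 15.6%/12 = 1.3% = 0.013.
Each month: B ← B·(1+r) − £540.00.
Month 1: interest £79.04; balance after payment £5,619.04.
Month 2: interest £73.05; balance after payment £5,152.09.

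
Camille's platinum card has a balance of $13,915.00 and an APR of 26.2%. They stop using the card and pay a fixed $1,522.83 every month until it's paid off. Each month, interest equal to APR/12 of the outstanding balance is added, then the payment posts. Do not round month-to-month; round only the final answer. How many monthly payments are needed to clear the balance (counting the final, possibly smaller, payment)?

Monthly rate r = 26.2%/12 = 2.18333% = 0.0218333.
Recurrence: B ← B·(1+r) − $1,522.83.
Month 1: interest $303.81; balance after payment $12,695.98.
Month 2: interest $277.20; balance after payment $11,450.35.
Closed form: n = −ln(1 − rB₀/P)/ln(1+r) = −ln(0.8005)/ln(1.02183) ≈ 10.303, so the balance reaches zero during payment 11.

11 payments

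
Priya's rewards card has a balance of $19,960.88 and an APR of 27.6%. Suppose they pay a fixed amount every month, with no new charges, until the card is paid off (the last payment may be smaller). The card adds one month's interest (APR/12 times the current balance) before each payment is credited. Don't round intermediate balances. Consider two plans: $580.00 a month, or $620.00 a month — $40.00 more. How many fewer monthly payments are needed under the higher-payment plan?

9 fewer payments

Monthly rate r = 27.6%/12 = 2.3% = 0.023.
At $580.00/mo: n = ⌈−ln(1 − rB₀/P)/ln(1+r)⌉ = 69 payments (last $555.82); total interest = total paid − $19,960.88 = $20,034.94.
At $620.00/mo: 60 payments (last $200.80); total interest $16,819.92.
Payments saved = 69 − 60 = 9.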